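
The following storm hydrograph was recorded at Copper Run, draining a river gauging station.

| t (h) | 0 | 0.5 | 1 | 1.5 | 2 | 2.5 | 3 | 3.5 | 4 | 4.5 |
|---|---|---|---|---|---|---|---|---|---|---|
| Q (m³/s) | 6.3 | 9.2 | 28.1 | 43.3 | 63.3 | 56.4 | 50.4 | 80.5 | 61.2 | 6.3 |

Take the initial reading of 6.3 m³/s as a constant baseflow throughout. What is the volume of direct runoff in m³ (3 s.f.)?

Direct-runoff ordinates (Q − Q_b): 0.0, 2.9, 21.8, 37.0, 57.0, 50.1, 44.1, 74.2, 54.9, 0.0 m³/s.
ΣQ_DR = 342.0 m³/s.
With Δt = 0.5 h = 1800 s, V = ΣQ_DR · Δt = 342.0 × 1800 = 6.16 × 10^5 m³.

V ≈ 6.16 × 10^5 m³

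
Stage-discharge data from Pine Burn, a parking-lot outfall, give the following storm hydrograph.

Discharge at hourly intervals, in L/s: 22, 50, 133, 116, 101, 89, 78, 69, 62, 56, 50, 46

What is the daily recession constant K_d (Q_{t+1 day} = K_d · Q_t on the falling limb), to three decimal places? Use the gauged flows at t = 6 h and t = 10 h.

K_d ≈ 0.069

Between t = 6 h and t = 10 h the flow falls from 78 to 50 L/s over 4×1 h = 4 h.
Per-interval ratio K = (50/78)^(1/4) = 0.8948; K_d = K^(24/1) = 0.069.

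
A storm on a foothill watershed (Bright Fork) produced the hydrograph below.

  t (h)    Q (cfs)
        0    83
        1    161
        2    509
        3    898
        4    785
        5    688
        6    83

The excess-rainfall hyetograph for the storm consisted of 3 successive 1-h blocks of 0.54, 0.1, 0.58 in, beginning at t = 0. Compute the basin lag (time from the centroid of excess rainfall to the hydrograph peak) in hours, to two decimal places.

t_L ≈ 1.47 h

Centroid of excess rainfall: t_c = Σ P_i·t̄_i / ΣP_i = 1.5328 h (block centres at 0.5, 1.5, 2.5 h).
Hydrograph peak occurs at t = 3 h, so basin lag t_L = 3 − 1.5328 = 1.47 h.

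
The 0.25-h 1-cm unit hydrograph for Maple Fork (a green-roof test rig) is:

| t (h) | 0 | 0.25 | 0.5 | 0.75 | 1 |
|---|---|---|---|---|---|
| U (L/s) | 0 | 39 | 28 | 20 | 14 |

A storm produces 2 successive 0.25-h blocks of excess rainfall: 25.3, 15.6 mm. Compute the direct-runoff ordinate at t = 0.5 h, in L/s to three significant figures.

By discrete convolution, Q_j = Σ (P_i / 10 mm) · U_{j−i}.
At t = 0.5 h (j=2): Q = (25.3/10)·28 + (15.6/10)·39 = 132 L/s.

Q ≈ 132 L/s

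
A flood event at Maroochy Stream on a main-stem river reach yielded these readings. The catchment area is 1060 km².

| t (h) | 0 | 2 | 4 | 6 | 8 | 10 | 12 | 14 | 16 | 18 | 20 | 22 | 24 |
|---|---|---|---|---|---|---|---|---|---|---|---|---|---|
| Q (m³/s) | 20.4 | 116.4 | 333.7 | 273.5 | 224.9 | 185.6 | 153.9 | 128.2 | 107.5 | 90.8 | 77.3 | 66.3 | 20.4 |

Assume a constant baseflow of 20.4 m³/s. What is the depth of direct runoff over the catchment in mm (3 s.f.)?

d ≈ 10.4 mm

Direct runoff: 0.0, 96.0, 313.3, 253.1, 204.5, 165.2, 133.5, 107.8, 87.1, 70.4, 56.9, 45.9, 0.0 m³/s; ΣQ_DR = 1534 m³/s.
V = ΣQ_DR · Δt = 1534 × 7200 s = 1.104 × 10^7 m³.
Over A = 1060 km², depth = V / A = 10.4 mm.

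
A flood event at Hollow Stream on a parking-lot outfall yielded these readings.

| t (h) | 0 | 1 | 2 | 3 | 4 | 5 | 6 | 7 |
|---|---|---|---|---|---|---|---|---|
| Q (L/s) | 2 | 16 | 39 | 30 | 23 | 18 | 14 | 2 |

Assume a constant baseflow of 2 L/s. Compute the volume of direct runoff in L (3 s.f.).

V ≈ 4.61 × 10^5 L

Direct-runoff ordinates (Q − Q_b): 0.0, 14.0, 37.0, 28.0, 21.0, 16.0, 12.0, 0.0 L/s.
ΣQ_DR = 128.0 L/s.
With Δt = 1 h = 3600 s, V = ΣQ_DR · Δt = 128.0 × 3600 = 4.61 × 10^5 L.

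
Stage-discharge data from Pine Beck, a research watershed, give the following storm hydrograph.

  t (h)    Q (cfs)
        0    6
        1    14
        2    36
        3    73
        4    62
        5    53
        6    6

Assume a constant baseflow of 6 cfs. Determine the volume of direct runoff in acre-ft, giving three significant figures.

V ≈ 17.2 acre-ft

Direct-runoff ordinates (Q − Q_b): 0.0, 8.0, 30.0, 67.0, 56.0, 47.0, 0.0 cfs.
ΣQ_DR = 208.0 cfs.
With Δt = 1 h = 3600 s, V = ΣQ_DR · Δt = 208.0 × 3600 = 7.49 × 10^5 ft³ = 17.2 acre-ft.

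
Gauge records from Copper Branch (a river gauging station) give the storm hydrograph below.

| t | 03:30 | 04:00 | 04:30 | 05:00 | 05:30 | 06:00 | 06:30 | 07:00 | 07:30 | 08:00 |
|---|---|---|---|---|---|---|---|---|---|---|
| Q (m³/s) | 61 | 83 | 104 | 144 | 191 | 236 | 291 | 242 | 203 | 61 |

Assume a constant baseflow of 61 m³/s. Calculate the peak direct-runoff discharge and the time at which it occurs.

Subtracting baseflow gives direct-runoff ordinates: 0.0, 22.0, 43.0, 83.0, 130.0, 175.0, 230.0, 181.0, 142.0, 0.0 m³/s.
The maximum is 230.0 m³/s, occurring at the reading for t = 06:30.

Q_p = 230.0 m³/s at t = 06:30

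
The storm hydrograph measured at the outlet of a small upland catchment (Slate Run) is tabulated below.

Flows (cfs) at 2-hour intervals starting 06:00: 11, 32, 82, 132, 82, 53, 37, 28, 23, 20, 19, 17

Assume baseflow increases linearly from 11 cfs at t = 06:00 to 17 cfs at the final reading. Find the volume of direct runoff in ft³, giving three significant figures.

Direct-runoff ordinates (Q − Q_b): 0.00, 20.45, 69.91, 119.36, 68.82, 39.27, 22.73, 13.18, 7.64, 4.09, 2.55, 0.00 cfs.
ΣQ_DR = 368.0 cfs.
With Δt = 2 h = 7200 s, V = ΣQ_DR · Δt = 368.0 × 7200 = 2.65 × 10^6 ft³.

V ≈ 2.65 × 10^6 ft³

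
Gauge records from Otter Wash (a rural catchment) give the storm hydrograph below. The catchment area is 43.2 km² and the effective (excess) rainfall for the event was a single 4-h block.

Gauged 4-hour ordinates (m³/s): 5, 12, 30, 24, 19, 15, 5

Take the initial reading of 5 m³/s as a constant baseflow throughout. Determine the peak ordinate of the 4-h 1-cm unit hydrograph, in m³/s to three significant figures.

U_p ≈ 10.0 m³/s

Direct runoff: 0.0, 7.0, 25.0, 19.0, 14.0, 10.0, 0.0 m³/s; ΣQ_DR = 75.00 m³/s, peak = 25.0 m³/s.
Runoff depth d = ΣQ_DR·Δt / A = 75.00 × 14400 / (43.2 km²) = 25.00 mm.
The 1-cm UH is the DRH scaled by (10 mm)/d, so U_p = 25.0 × 10/25.00 = 10.0 m³/s.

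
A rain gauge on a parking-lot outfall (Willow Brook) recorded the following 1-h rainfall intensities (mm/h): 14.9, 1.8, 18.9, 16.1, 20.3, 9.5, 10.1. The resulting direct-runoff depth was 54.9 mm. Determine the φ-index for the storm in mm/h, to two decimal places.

Only the 6 blocks with intensity above φ contribute runoff: 14.9, 18.9, 16.1, 20.3, 9.5, 10.1 mm/h.
Σ(I−φ)·Δt = d  ⇒  (14.9+18.9+16.1+20.3+9.5+10.1 − 6φ)·1 = 54.9
φ = (89.80 − 54.9/1) / 6 = 5.82 mm/h.

φ ≈ 5.82 mm/h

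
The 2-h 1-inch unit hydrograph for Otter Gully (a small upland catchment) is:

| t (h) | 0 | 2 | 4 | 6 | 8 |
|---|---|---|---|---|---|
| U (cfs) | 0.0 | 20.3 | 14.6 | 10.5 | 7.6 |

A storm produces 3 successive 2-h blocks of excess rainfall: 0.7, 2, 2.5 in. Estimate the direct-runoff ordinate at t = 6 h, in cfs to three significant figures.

By discrete convolution, Q_j = Σ (P_i / 1 in) · U_{j−i}.
At t = 6 h (j=3): Q = (0.7/1)·10.5 + (2/1)·14.6 + (2.5/1)·20.3 = 87.3 cfs.

Q ≈ 87.3 cfs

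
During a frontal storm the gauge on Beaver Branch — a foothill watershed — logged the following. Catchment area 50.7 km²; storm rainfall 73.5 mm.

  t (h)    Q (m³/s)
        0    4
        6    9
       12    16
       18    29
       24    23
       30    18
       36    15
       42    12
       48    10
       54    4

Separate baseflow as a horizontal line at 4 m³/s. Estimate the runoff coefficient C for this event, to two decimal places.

ΣQ_DR = 100.0 m³/s; V = ΣQ_DR·Δt = 2.160 × 10^6 m³.
Runoff depth d = V / A = 42.60 mm.
C = d / P = 42.60 / 73.5 = 0.58.

C ≈ 0.58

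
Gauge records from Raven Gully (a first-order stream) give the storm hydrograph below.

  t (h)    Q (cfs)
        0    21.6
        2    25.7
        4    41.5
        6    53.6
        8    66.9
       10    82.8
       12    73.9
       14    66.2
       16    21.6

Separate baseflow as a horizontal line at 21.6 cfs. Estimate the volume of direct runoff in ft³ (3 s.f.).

Direct-runoff ordinates (Q − Q_b): 0.0, 4.1, 19.9, 32.0, 45.3, 61.2, 52.3, 44.6, 0.0 cfs.
ΣQ_DR = 259.4 cfs.
With Δt = 2 h = 7200 s, V = ΣQ_DR · Δt = 259.4 × 7200 = 1.87 × 10^6 ft³.

V ≈ 1.87 × 10^6 ft³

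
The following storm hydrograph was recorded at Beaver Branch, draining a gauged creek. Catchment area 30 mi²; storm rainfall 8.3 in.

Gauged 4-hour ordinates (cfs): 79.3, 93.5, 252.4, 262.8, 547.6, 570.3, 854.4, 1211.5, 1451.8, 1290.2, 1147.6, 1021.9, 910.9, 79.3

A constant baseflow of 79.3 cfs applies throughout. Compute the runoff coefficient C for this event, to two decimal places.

C ≈ 0.22

ΣQ_DR = 8663 cfs; V = ΣQ_DR·Δt = 1.248 × 10^8 ft³.
Runoff depth d = V / A = 1.790 in.
C = d / P = 1.790 / 8.3 = 0.22.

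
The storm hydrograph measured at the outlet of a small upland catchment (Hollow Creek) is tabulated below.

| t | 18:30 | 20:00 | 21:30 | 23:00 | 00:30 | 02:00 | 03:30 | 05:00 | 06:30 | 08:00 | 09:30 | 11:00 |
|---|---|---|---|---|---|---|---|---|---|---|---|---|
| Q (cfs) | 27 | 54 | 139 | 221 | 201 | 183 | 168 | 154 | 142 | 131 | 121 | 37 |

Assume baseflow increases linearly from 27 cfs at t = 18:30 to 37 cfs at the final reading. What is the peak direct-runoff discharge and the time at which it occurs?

Q_p = 191.27 cfs at t = 23:00

Subtracting baseflow gives direct-runoff ordinates: 0.00, 26.09, 110.18, 191.27, 170.36, 151.45, 135.55, 120.64, 107.73, 95.82, 84.91, 0.00 cfs.
The maximum is 191.27 cfs, occurring at the reading for t = 23:00.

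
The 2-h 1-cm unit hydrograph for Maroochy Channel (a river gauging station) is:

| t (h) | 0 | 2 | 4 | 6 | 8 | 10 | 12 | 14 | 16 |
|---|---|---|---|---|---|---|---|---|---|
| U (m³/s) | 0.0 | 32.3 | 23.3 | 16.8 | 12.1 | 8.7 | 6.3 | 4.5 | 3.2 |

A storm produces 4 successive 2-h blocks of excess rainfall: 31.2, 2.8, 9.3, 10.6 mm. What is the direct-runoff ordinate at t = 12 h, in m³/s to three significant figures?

Q ≈ 51.2 m³/s

By discrete convolution, Q_j = Σ (P_i / 10 mm) · U_{j−i}.
At t = 12 h (j=6): Q = (31.2/10)·6.3 + (2.8/10)·8.7 + (9.3/10)·12.1 + (10.6/10)·16.8 = 51.2 m³/s.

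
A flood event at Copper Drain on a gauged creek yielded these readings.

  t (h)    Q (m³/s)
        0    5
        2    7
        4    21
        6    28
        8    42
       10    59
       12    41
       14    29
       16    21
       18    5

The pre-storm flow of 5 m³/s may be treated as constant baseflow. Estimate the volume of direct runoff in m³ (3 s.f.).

V ≈ 1.50 × 10^6 m³

Direct-runoff ordinates (Q − Q_b): 0.0, 2.0, 16.0, 23.0, 37.0, 54.0, 36.0, 24.0, 16.0, 0.0 m³/s.
ΣQ_DR = 208.0 m³/s.
With Δt = 2 h = 7200 s, V = ΣQ_DR · Δt = 208.0 × 7200 = 1.50 × 10^6 m³.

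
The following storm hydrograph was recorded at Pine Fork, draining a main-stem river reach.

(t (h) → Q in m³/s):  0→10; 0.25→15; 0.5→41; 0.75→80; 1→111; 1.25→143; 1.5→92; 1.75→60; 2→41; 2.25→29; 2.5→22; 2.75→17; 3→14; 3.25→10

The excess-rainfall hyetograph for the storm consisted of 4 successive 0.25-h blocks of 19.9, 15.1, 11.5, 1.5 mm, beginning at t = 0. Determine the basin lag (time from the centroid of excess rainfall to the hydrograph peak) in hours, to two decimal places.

t_L ≈ 0.90 h

Centroid of excess rainfall: t_c = Σ P_i·t̄_i / ΣP_i = 0.3469 h (block centres at 0.125, 0.375, 0.625, 0.875 h).
Hydrograph peak occurs at t = 1.25 h, so basin lag t_L = 1.25 − 0.3469 = 0.90 h.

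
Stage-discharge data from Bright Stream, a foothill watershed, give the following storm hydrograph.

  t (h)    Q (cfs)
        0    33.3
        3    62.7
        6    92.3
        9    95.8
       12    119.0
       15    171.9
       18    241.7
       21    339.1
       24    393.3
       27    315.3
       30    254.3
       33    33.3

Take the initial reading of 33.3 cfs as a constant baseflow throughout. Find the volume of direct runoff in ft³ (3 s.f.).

Direct-runoff ordinates (Q − Q_b): 0.0, 29.4, 59.0, 62.5, 85.7, 138.6, 208.4, 305.8, 360.0, 282.0, 221.0, 0.0 cfs.
ΣQ_DR = 1752 cfs.
With Δt = 3 h = 10800 s, V = ΣQ_DR · Δt = 1752 × 10800 = 1.89 × 10^7 ft³.

V ≈ 1.89 × 10^7 ft³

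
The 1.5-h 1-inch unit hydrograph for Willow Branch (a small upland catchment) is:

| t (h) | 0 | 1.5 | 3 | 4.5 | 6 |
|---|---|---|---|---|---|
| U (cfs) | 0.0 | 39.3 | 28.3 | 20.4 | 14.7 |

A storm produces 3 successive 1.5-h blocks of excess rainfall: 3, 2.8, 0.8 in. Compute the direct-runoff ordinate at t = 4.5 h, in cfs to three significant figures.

Q ≈ 172 cfs

By discrete convolution, Q_j = Σ (P_i / 1 in) · U_{j−i}.
At t = 4.5 h (j=3): Q = (3/1)·20.4 + (2.8/1)·28.3 + (0.8/1)·39.3 = 172 cfs.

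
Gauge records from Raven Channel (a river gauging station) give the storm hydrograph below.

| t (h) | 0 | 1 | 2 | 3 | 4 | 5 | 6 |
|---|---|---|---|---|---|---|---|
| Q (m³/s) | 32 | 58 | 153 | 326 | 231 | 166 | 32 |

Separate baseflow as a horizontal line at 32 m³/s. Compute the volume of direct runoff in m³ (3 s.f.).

Direct-runoff ordinates (Q − Q_b): 0.0, 26.0, 121.0, 294.0, 199.0, 134.0, 0.0 m³/s.
ΣQ_DR = 774.0 m³/s.
With Δt = 1 h = 3600 s, V = ΣQ_DR · Δt = 774.0 × 3600 = 2.79 × 10^6 m³.

V ≈ 2.79 × 10^6 m³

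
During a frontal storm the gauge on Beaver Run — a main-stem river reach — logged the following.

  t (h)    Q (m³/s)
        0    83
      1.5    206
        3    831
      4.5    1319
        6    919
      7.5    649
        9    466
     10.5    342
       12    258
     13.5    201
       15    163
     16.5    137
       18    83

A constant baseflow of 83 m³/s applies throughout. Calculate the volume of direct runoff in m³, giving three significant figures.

Direct-runoff ordinates (Q − Q_b): 0.0, 123.0, 748.0, 1236.0, 836.0, 566.0, 383.0, 259.0, 175.0, 118.0, 80.0, 54.0, 0.0 m³/s.
ΣQ_DR = 4578 m³/s.
With Δt = 1.5 h = 5400 s, V = ΣQ_DR · Δt = 4578 × 5400 = 2.47 × 10^7 m³.

V ≈ 2.47 × 10^7 m³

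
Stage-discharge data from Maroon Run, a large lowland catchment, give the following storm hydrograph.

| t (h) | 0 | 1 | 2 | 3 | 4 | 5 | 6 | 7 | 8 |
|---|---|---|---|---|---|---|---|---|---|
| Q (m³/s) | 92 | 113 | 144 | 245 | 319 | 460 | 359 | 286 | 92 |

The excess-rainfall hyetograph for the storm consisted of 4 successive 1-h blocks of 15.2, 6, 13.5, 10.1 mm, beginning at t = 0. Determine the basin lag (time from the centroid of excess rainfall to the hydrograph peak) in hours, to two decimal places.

t_L ≈ 3.09 h

Centroid of excess rainfall: t_c = Σ P_i·t̄_i / ΣP_i = 1.9129 h (block centres at 0.5, 1.5, 2.5, 3.5 h).
Hydrograph peak occurs at t = 5 h, so basin lag t_L = 5 − 1.9129 = 3.09 h.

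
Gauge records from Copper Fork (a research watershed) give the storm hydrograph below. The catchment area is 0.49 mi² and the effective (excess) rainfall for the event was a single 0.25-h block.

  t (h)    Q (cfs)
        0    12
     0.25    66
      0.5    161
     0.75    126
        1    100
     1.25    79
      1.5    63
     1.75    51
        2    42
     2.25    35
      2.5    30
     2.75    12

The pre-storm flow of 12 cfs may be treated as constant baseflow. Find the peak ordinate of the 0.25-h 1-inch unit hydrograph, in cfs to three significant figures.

U_p ≈ 298 cfs

Direct runoff: 0.0, 54.0, 149.0, 114.0, 88.0, 67.0, 51.0, 39.0, 30.0, 23.0, 18.0, 0.0 cfs; ΣQ_DR = 633.0 cfs, peak = 149.0 cfs.
Runoff depth d = ΣQ_DR·Δt / A = 633.0 × 900 / (0.49 mi²) = 0.5005 in.
The 1-inch UH is the DRH scaled by (1 in)/d, so U_p = 149.0 × 1/0.5005 = 298 cfs.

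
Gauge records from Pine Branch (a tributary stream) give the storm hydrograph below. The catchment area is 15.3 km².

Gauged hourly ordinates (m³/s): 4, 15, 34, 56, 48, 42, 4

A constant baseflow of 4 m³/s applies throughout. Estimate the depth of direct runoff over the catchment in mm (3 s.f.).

d ≈ 41.2 mm

Direct runoff: 0.0, 11.0, 30.0, 52.0, 44.0, 38.0, 0.0 m³/s; ΣQ_DR = 175.0 m³/s.
V = ΣQ_DR · Δt = 175.0 × 3600 s = 6.300 × 10^5 m³.
Over A = 15.3 km², depth = V / A = 41.2 mm.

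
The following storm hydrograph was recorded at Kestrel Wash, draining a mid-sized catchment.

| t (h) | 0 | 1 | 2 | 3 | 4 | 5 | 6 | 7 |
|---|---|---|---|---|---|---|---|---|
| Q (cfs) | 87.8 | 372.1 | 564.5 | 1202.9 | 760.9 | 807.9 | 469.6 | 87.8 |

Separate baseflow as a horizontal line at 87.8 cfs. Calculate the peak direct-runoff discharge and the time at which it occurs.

Q_p = 1115.1 cfs at t = 3 h

Subtracting baseflow gives direct-runoff ordinates: 0.0, 284.3, 476.7, 1115.1, 673.1, 720.1, 381.8, 0.0 cfs.
The maximum is 1115.1 cfs, occurring at the reading for t = 3 h.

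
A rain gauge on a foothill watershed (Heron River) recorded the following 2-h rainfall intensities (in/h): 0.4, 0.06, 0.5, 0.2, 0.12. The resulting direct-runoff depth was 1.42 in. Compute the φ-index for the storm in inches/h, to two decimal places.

Only the 3 blocks with intensity above φ contribute runoff: 0.4, 0.5, 0.2 in/h.
Σ(I−φ)·Δt = d  ⇒  (0.4+0.5+0.2 − 3φ)·2 = 1.42
φ = (1.100 − 1.42/2) / 3 = 0.13 in/h.

φ ≈ 0.13 in/h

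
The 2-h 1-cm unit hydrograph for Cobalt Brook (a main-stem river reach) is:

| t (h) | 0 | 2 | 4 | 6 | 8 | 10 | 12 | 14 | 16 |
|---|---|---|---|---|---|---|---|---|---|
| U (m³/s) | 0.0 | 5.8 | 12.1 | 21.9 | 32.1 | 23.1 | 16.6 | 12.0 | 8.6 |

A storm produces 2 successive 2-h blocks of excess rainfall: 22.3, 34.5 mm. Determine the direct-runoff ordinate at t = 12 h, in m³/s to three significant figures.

By discrete convolution, Q_j = Σ (P_i / 10 mm) · U_{j−i}.
At t = 12 h (j=6): Q = (22.3/10)·16.6 + (34.5/10)·23.1 = 117 m³/s.

Q ≈ 117 m³/s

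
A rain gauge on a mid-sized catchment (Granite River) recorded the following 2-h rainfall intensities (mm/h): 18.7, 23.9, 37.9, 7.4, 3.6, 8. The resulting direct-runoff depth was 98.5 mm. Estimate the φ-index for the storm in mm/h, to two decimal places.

φ ≈ 10.42 mm/h

Only the 3 blocks with intensity above φ contribute runoff: 18.7, 23.9, 37.9 mm/h.
Σ(I−φ)·Δt = d  ⇒  (18.7+23.9+37.9 − 3φ)·2 = 98.5
φ = (80.50 − 98.5/2) / 3 = 10.42 mm/h.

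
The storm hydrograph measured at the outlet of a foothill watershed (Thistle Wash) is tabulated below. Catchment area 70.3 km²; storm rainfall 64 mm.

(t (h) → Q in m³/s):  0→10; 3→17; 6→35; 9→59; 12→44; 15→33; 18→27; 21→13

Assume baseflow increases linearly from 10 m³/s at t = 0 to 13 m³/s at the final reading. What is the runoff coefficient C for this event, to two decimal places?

C ≈ 0.35

ΣQ_DR = 146.0 m³/s; V = ΣQ_DR·Δt = 1.577 × 10^6 m³.
Runoff depth d = V / A = 22.43 mm.
C = d / P = 22.43 / 64 = 0.35.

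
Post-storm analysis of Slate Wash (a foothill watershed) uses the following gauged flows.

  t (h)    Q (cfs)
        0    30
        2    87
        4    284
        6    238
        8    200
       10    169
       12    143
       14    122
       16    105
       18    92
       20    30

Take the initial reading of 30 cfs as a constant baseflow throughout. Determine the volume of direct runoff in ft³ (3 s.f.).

Direct-runoff ordinates (Q − Q_b): 0.0, 57.0, 254.0, 208.0, 170.0, 139.0, 113.0, 92.0, 75.0, 62.0, 0.0 cfs.
ΣQ_DR = 1170 cfs.
With Δt = 2 h = 7200 s, V = ΣQ_DR · Δt = 1170 × 7200 = 8.42 × 10^6 ft³.

V ≈ 8.42 × 10^6 ft³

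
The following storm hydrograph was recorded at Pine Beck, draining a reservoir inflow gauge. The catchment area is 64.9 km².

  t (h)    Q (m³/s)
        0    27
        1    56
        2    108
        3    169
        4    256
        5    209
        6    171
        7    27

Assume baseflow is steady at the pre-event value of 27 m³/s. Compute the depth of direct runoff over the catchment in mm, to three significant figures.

Direct runoff: 0.0, 29.0, 81.0, 142.0, 229.0, 182.0, 144.0, 0.0 m³/s; ΣQ_DR = 807.0 m³/s.
V = ΣQ_DR · Δt = 807.0 × 3600 s = 2.905 × 10^6 m³.
Over A = 64.9 km², depth = V / A = 44.8 mm.

d ≈ 44.8 mm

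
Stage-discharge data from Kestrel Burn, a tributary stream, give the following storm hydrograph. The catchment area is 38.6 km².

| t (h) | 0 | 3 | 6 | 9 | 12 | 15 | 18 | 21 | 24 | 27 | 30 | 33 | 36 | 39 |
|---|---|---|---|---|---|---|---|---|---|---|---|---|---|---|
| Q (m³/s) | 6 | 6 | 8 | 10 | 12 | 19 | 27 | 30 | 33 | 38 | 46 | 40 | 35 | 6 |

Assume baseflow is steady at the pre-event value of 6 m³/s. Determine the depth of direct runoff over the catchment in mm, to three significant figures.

d ≈ 64.9 mm

Direct runoff: 0.0, 0.0, 2.0, 4.0, 6.0, 13.0, 21.0, 24.0, 27.0, 32.0, 40.0, 34.0, 29.0, 0.0 m³/s; ΣQ_DR = 232.0 m³/s.
V = ΣQ_DR · Δt = 232.0 × 10800 s = 2.506 × 10^6 m³.
Over A = 38.6 km², depth = V / A = 64.9 mm.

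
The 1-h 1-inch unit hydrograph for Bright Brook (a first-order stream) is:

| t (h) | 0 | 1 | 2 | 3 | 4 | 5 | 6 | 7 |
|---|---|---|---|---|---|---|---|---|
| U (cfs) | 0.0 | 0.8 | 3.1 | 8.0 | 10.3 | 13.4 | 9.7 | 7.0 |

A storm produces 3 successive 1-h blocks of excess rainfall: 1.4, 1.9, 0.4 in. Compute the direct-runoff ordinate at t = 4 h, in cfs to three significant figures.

Q ≈ 30.9 cfs

By discrete convolution, Q_j = Σ (P_i / 1 in) · U_{j−i}.
At t = 4 h (j=4): Q = (1.4/1)·10.3 + (1.9/1)·8.0 + (0.4/1)·3.1 = 30.9 cfs.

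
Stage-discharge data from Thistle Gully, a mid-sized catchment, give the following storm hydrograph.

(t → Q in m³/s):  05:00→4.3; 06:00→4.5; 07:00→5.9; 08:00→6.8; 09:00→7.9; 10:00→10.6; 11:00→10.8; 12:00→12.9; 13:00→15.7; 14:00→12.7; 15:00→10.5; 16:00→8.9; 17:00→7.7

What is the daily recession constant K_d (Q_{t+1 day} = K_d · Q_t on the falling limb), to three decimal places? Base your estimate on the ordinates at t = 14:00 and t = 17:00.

K_d ≈ 0.018

Between t = 14:00 and t = 17:00 the flow falls from 12.7 to 7.7 m³/s over 3×1 h = 3 h.
Per-interval ratio K = (7.7/12.7)^(1/3) = 0.8464; K_d = K^(24/1) = 0.018.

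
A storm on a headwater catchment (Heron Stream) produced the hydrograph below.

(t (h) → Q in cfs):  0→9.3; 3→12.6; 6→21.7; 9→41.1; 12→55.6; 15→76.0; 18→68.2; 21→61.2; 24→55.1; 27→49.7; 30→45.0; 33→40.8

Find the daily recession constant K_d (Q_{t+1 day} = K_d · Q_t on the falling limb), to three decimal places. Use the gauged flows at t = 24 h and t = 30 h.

Between t = 24 h and t = 30 h the flow falls from 55.1 to 45.0 cfs over 2×3 h = 6 h.
Per-interval ratio K = (45.0/55.1)^(1/2) = 0.9037; K_d = K^(24/3) = 0.445.

K_d ≈ 0.445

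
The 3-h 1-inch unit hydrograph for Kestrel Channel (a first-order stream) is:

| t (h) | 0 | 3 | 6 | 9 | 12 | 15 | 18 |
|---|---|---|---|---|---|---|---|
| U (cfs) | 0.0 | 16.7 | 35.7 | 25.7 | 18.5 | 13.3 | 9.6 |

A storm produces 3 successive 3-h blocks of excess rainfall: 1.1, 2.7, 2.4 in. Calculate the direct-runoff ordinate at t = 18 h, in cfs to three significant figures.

Q ≈ 90.9 cfs

By discrete convolution, Q_j = Σ (P_i / 1 in) · U_{j−i}.
At t = 18 h (j=6): Q = (1.1/1)·9.6 + (2.7/1)·13.3 + (2.4/1)·18.5 = 90.9 cfs.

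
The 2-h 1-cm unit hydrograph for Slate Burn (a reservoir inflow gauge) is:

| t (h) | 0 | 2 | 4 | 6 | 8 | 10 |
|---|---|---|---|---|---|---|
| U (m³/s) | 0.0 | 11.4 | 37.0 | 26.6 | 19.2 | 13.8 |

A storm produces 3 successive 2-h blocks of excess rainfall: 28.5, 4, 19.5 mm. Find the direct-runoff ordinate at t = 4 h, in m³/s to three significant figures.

By discrete convolution, Q_j = Σ (P_i / 10 mm) · U_{j−i}.
At t = 4 h (j=2): Q = (28.5/10)·37.0 + (4/10)·11.4 + (19.5/10)·0.0 = 110 m³/s.

Q ≈ 110 m³/s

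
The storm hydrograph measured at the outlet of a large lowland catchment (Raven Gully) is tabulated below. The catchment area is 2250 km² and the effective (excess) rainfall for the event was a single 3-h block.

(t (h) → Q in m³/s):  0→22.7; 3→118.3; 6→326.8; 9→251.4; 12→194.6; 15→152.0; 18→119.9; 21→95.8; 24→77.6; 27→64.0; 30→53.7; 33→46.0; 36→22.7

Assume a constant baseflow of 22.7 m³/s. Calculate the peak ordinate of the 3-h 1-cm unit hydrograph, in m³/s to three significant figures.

Direct runoff: 0.0, 95.6, 304.1, 228.7, 171.9, 129.3, 97.2, 73.1, 54.9, 41.3, 31.0, 23.3, 0.0 m³/s; ΣQ_DR = 1250 m³/s, peak = 304.1 m³/s.
Runoff depth d = ΣQ_DR·Δt / A = 1250 × 10800 / (2250 km²) = 6.002 mm.
The 1-cm UH is the DRH scaled by (10 mm)/d, so U_p = 304.1 × 10/6.002 = 507 m³/s.

U_p ≈ 507 m³/s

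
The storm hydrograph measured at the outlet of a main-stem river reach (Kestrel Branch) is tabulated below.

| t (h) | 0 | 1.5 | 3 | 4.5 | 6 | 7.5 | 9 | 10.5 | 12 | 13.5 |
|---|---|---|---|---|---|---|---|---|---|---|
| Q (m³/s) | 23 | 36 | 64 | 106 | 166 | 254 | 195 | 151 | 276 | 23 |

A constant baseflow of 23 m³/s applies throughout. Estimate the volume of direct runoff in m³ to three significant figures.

Direct-runoff ordinates (Q − Q_b): 0.0, 13.0, 41.0, 83.0, 143.0, 231.0, 172.0, 128.0, 253.0, 0.0 m³/s.
ΣQ_DR = 1064 m³/s.
With Δt = 1.5 h = 5400 s, V = ΣQ_DR · Δt = 1064 × 5400 = 5.75 × 10^6 m³.

V ≈ 5.75 × 10^6 m³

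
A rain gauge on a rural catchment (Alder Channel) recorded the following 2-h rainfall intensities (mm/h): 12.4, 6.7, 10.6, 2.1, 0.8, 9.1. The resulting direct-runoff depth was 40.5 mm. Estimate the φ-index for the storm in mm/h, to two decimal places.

Only the 4 blocks with intensity above φ contribute runoff: 12.4, 6.7, 10.6, 9.1 mm/h.
Σ(I−φ)·Δt = d  ⇒  (12.4+6.7+10.6+9.1 − 4φ)·2 = 40.5
φ = (38.80 − 40.5/2) / 4 = 4.64 mm/h.

φ ≈ 4.64 mm/h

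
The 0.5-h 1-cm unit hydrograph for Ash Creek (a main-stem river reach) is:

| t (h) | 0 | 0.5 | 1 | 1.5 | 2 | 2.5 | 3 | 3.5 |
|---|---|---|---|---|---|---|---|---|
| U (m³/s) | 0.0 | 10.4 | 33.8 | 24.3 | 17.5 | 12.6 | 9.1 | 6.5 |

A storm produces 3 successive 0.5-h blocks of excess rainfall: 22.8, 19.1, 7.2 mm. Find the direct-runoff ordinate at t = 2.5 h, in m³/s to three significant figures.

By discrete convolution, Q_j = Σ (P_i / 10 mm) · U_{j−i}.
At t = 2.5 h (j=5): Q = (22.8/10)·12.6 + (19.1/10)·17.5 + (7.2/10)·24.3 = 79.6 m³/s.

Q ≈ 79.6 m³/s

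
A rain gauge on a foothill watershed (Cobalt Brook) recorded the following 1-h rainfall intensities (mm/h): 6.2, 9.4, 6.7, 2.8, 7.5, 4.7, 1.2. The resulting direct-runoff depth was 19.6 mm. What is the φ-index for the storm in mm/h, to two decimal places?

Only the 5 blocks with intensity above φ contribute runoff: 6.2, 9.4, 6.7, 7.5, 4.7 mm/h.
Σ(I−φ)·Δt = d  ⇒  (6.2+9.4+6.7+7.5+4.7 − 5φ)·1 = 19.6
φ = (34.50 − 19.6/1) / 5 = 2.98 mm/h.

φ ≈ 2.98 mm/h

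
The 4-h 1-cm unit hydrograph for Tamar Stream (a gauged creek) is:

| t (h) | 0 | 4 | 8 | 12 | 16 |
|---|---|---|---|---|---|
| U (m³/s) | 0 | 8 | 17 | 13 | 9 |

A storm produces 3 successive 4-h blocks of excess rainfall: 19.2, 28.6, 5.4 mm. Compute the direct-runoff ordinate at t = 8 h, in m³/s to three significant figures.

By discrete convolution, Q_j = Σ (P_i / 10 mm) · U_{j−i}.
At t = 8 h (j=2): Q = (19.2/10)·17 + (28.6/10)·8 + (5.4/10)·0 = 55.5 m³/s.

Q ≈ 55.5 m³/s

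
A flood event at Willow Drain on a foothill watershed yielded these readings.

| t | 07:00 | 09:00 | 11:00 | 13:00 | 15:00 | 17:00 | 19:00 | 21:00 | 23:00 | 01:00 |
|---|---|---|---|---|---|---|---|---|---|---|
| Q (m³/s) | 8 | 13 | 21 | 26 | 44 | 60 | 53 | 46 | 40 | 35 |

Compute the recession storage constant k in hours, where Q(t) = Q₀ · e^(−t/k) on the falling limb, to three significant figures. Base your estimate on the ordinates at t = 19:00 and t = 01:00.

On the falling limb, Q drops from 53 to 35 m³/s between t = 19:00 and t = 01:00 (Δt = 6 h).
k = −Δt / ln(Q₂/Q₁) = −6 / ln(35/53) = 14.5 h.

k ≈ 14.5 h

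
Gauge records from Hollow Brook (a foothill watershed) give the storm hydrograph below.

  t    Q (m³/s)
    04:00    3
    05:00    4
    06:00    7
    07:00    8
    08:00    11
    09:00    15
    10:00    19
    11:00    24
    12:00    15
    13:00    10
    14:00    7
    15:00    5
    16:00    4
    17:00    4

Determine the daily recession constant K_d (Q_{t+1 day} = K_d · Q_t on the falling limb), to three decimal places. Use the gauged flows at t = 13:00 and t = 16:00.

Between t = 13:00 and t = 16:00 the flow falls from 10 to 4 m³/s over 3×1 h = 3 h.
Per-interval ratio K = (4/10)^(1/3) = 0.7368; K_d = K^(24/1) = 0.001.

K_d ≈ 0.001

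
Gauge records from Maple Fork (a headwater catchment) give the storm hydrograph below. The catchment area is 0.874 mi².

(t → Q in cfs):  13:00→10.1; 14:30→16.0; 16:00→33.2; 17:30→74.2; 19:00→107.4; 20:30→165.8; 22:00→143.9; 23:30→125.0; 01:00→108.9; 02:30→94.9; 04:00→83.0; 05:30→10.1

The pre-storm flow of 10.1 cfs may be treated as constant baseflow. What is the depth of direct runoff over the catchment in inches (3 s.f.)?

Direct runoff: 0.0, 5.9, 23.1, 64.1, 97.3, 155.7, 133.8, 114.9, 98.8, 84.8, 72.9, 0.0 cfs; ΣQ_DR = 851.3 cfs.
V = ΣQ_DR · Δt = 851.3 × 5400 s = 4.597 × 10^6 ft³.
Over A = 0.874 mi², depth = V / A = 2.26 in.

d ≈ 2.26 in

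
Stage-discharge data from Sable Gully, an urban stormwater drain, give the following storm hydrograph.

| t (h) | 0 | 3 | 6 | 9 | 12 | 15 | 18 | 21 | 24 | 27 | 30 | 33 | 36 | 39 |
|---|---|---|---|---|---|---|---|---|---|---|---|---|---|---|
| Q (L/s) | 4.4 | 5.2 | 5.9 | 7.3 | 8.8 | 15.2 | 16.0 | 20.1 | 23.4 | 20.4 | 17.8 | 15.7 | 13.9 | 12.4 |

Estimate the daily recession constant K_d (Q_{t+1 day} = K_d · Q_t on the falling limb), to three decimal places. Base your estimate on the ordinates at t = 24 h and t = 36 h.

K_d ≈ 0.353

Between t = 24 h and t = 36 h the flow falls from 23.4 to 13.9 L/s over 4×3 h = 12 h.
Per-interval ratio K = (13.9/23.4)^(1/4) = 0.8779; K_d = K^(24/3) = 0.353.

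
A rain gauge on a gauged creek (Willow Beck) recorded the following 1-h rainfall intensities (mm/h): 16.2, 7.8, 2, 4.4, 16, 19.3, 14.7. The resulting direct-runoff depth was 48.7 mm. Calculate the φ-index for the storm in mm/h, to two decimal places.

φ ≈ 5.06 mm/h

Only the 5 blocks with intensity above φ contribute runoff: 16.2, 7.8, 16, 19.3, 14.7 mm/h.
Σ(I−φ)·Δt = d  ⇒  (16.2+7.8+16+19.3+14.7 − 5φ)·1 = 48.7
φ = (74.00 − 48.7/1) / 5 = 5.06 mm/h.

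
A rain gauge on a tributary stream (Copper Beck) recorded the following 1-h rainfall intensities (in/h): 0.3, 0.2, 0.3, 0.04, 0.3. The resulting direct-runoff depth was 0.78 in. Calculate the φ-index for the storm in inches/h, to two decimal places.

Only the 4 blocks with intensity above φ contribute runoff: 0.3, 0.2, 0.3, 0.3 in/h.
Σ(I−φ)·Δt = d  ⇒  (0.3+0.2+0.3+0.3 − 4φ)·1 = 0.78
φ = (1.100 − 0.78/1) / 4 = 0.08 in/h.

φ ≈ 0.08 in/h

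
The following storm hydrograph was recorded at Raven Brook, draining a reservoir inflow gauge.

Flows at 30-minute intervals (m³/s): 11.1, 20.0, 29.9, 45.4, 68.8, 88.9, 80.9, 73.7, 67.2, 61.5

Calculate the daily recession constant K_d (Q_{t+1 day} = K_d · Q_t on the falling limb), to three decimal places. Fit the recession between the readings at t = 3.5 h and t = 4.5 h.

K_d ≈ 0.013

Between t = 3.5 h and t = 4.5 h the flow falls from 73.7 to 61.5 m³/s over 2×0.5 h = 1 h.
Per-interval ratio K = (61.5/73.7)^(1/2) = 0.9135; K_d = K^(24/0.5) = 0.013.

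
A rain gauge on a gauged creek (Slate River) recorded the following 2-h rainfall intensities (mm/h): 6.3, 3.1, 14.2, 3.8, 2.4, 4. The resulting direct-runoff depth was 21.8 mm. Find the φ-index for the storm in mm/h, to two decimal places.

φ ≈ 4.80 mm/h

Only the 2 blocks with intensity above φ contribute runoff: 6.3, 14.2 mm/h.
Σ(I−φ)·Δt = d  ⇒  (6.3+14.2 − 2φ)·2 = 21.8
φ = (20.50 − 21.8/2) / 2 = 4.80 mm/h.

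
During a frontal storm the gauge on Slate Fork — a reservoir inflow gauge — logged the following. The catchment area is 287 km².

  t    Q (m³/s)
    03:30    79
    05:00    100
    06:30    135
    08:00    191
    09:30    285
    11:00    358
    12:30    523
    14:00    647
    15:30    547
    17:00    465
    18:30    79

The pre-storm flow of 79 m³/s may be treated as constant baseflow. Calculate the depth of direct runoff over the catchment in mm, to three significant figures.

Direct runoff: 0.0, 21.0, 56.0, 112.0, 206.0, 279.0, 444.0, 568.0, 468.0, 386.0, 0.0 m³/s; ΣQ_DR = 2540 m³/s.
V = ΣQ_DR · Δt = 2540 × 5400 s = 1.372 × 10^7 m³.
Over A = 287 km², depth = V / A = 47.8 mm.

d ≈ 47.8 mm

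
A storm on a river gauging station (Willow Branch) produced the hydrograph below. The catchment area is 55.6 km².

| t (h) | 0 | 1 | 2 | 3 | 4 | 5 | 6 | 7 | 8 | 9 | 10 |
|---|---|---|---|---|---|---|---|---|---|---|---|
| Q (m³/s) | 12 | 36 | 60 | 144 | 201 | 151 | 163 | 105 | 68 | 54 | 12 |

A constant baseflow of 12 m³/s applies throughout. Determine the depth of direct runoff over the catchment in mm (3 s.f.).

Direct runoff: 0.0, 24.0, 48.0, 132.0, 189.0, 139.0, 151.0, 93.0, 56.0, 42.0, 0.0 m³/s; ΣQ_DR = 874.0 m³/s.
V = ΣQ_DR · Δt = 874.0 × 3600 s = 3.146 × 10^6 m³.
Over A = 55.6 km², depth = V / A = 56.6 mm.

d ≈ 56.6 mm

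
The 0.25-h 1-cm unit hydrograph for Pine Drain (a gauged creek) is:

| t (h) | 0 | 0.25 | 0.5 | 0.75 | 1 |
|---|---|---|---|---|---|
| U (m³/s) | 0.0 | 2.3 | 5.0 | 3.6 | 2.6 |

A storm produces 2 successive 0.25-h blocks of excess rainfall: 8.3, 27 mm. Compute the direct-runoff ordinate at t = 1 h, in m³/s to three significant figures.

Q ≈ 11.9 m³/s

By discrete convolution, Q_j = Σ (P_i / 10 mm) · U_{j−i}.
At t = 1 h (j=4): Q = (8.3/10)·2.6 + (27/10)·3.6 = 11.9 m³/s.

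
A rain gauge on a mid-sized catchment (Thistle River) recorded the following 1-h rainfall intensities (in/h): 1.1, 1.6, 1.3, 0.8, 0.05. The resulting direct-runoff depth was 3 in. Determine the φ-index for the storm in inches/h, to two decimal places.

Only the 4 blocks with intensity above φ contribute runoff: 1.1, 1.6, 1.3, 0.8 in/h.
Σ(I−φ)·Δt = d  ⇒  (1.1+1.6+1.3+0.8 − 4φ)·1 = 3
φ = (4.800 − 3/1) / 4 = 0.45 in/h.

φ ≈ 0.45 in/h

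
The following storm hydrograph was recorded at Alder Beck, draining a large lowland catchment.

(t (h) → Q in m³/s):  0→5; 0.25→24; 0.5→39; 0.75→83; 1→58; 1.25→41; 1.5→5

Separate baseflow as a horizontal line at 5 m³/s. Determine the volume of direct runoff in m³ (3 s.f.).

V ≈ 1.98 × 10^5 m³

Direct-runoff ordinates (Q − Q_b): 0.0, 19.0, 34.0, 78.0, 53.0, 36.0, 0.0 m³/s.
ΣQ_DR = 220.0 m³/s.
With Δt = 0.25 h = 900 s, V = ΣQ_DR · Δt = 220.0 × 900 = 1.98 × 10^5 m³.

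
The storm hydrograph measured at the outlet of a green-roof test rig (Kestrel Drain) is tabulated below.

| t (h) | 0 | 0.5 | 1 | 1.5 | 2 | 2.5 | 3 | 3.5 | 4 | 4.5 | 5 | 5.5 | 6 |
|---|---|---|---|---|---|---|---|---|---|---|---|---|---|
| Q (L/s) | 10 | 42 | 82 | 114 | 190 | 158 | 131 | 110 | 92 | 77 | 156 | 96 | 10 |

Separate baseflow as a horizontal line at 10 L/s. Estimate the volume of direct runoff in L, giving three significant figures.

Direct-runoff ordinates (Q − Q_b): 0.0, 32.0, 72.0, 104.0, 180.0, 148.0, 121.0, 100.0, 82.0, 67.0, 146.0, 86.0, 0.0 L/s.
ΣQ_DR = 1138 L/s.
With Δt = 0.5 h = 1800 s, V = ΣQ_DR · Δt = 1138 × 1800 = 2.05 × 10^6 L.

V ≈ 2.05 × 10^6 L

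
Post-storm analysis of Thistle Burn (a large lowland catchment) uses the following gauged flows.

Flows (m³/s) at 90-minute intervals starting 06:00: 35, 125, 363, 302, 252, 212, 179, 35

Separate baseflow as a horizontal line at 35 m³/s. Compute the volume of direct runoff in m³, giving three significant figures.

V ≈ 6.60 × 10^6 m³

Direct-runoff ordinates (Q − Q_b): 0.0, 90.0, 328.0, 267.0, 217.0, 177.0, 144.0, 0.0 m³/s.
ΣQ_DR = 1223 m³/s.
With Δt = 1.5 h = 5400 s, V = ΣQ_DR · Δt = 1223 × 5400 = 6.60 × 10^6 m³.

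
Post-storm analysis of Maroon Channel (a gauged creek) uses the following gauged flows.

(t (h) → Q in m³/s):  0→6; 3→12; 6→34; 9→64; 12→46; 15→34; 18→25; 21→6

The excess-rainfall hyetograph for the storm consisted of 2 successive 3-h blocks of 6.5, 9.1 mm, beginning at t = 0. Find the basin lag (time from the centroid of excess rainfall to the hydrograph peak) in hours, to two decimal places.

t_L ≈ 5.75 h

Centroid of excess rainfall: t_c = Σ P_i·t̄_i / ΣP_i = 3.2500 h (block centres at 1.5, 4.5 h).
Hydrograph peak occurs at t = 9 h, so basin lag t_L = 9 − 3.2500 = 5.75 h.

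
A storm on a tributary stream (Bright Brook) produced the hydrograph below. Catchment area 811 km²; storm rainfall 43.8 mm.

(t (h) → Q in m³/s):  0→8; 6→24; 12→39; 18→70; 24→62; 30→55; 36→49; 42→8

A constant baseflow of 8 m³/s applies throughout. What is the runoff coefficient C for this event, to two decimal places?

ΣQ_DR = 251.0 m³/s; V = ΣQ_DR·Δt = 5.422 × 10^6 m³.
Runoff depth d = V / A = 6.685 mm.
C = d / P = 6.685 / 43.8 = 0.15.

C ≈ 0.15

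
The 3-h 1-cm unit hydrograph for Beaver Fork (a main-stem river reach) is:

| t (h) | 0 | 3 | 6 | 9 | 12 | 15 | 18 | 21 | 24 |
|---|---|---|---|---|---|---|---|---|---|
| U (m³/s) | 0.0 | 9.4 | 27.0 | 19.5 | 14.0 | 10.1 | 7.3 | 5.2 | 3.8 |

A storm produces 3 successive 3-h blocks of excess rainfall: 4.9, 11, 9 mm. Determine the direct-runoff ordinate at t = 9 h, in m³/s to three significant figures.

Q ≈ 47.7 m³/s

By discrete convolution, Q_j = Σ (P_i / 10 mm) · U_{j−i}.
At t = 9 h (j=3): Q = (4.9/10)·19.5 + (11/10)·27.0 + (9/10)·9.4 = 47.7 m³/s.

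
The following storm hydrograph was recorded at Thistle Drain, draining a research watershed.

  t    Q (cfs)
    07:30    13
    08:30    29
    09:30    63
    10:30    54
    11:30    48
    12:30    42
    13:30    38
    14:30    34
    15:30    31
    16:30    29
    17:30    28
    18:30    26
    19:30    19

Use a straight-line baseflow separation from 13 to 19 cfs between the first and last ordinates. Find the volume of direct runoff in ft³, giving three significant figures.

V ≈ 8.86 × 10^5 ft³

Direct-runoff ordinates (Q − Q_b): 0.00, 15.50, 49.00, 39.50, 33.00, 26.50, 22.00, 17.50, 14.00, 11.50, 10.00, 7.50, 0.00 cfs.
ΣQ_DR = 246.0 cfs.
With Δt = 1 h = 3600 s, V = ΣQ_DR · Δt = 246.0 × 3600 = 8.86 × 10^5 ft³.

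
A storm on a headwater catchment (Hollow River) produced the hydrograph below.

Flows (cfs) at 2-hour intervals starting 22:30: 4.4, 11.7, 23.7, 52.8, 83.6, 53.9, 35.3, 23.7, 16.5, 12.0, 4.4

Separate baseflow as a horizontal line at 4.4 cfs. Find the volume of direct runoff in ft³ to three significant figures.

V ≈ 1.97 × 10^6 ft³

Direct-runoff ordinates (Q − Q_b): 0.0, 7.3, 19.3, 48.4, 79.2, 49.5, 30.9, 19.3, 12.1, 7.6, 0.0 cfs.
ΣQ_DR = 273.6 cfs.
With Δt = 2 h = 7200 s, V = ΣQ_DR · Δt = 273.6 × 7200 = 1.97 × 10^6 ft³.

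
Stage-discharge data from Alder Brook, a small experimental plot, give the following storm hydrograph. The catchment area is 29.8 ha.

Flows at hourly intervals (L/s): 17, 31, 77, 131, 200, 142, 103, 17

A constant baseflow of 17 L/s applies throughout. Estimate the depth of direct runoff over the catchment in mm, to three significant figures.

Direct runoff: 0.0, 14.0, 60.0, 114.0, 183.0, 125.0, 86.0, 0.0 L/s; ΣQ_DR = 582.0 L/s.
V = ΣQ_DR · Δt = 582.0 × 3600 s = 2.095 × 10^6 L.
Over A = 29.8 ha, depth = V / A = 7.03 mm.

d ≈ 7.03 mm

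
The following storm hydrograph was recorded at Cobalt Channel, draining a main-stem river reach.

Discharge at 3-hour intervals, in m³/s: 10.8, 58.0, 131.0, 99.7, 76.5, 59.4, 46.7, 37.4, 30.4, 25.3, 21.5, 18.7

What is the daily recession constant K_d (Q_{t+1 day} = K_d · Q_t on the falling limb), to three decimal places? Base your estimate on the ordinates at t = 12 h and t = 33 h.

Between t = 12 h and t = 33 h the flow falls from 76.5 to 18.7 m³/s over 7×3 h = 21 h.
Per-interval ratio K = (18.7/76.5)^(1/7) = 0.8177; K_d = K^(24/3) = 0.200.

K_d ≈ 0.200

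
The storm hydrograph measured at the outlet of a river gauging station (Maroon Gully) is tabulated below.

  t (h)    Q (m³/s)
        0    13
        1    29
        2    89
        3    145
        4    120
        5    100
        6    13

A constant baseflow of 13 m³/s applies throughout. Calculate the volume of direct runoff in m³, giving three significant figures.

Direct-runoff ordinates (Q − Q_b): 0.0, 16.0, 76.0, 132.0, 107.0, 87.0, 0.0 m³/s.
ΣQ_DR = 418.0 m³/s.
With Δt = 1 h = 3600 s, V = ΣQ_DR · Δt = 418.0 × 3600 = 1.50 × 10^6 m³.

V ≈ 1.50 × 10^6 m³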